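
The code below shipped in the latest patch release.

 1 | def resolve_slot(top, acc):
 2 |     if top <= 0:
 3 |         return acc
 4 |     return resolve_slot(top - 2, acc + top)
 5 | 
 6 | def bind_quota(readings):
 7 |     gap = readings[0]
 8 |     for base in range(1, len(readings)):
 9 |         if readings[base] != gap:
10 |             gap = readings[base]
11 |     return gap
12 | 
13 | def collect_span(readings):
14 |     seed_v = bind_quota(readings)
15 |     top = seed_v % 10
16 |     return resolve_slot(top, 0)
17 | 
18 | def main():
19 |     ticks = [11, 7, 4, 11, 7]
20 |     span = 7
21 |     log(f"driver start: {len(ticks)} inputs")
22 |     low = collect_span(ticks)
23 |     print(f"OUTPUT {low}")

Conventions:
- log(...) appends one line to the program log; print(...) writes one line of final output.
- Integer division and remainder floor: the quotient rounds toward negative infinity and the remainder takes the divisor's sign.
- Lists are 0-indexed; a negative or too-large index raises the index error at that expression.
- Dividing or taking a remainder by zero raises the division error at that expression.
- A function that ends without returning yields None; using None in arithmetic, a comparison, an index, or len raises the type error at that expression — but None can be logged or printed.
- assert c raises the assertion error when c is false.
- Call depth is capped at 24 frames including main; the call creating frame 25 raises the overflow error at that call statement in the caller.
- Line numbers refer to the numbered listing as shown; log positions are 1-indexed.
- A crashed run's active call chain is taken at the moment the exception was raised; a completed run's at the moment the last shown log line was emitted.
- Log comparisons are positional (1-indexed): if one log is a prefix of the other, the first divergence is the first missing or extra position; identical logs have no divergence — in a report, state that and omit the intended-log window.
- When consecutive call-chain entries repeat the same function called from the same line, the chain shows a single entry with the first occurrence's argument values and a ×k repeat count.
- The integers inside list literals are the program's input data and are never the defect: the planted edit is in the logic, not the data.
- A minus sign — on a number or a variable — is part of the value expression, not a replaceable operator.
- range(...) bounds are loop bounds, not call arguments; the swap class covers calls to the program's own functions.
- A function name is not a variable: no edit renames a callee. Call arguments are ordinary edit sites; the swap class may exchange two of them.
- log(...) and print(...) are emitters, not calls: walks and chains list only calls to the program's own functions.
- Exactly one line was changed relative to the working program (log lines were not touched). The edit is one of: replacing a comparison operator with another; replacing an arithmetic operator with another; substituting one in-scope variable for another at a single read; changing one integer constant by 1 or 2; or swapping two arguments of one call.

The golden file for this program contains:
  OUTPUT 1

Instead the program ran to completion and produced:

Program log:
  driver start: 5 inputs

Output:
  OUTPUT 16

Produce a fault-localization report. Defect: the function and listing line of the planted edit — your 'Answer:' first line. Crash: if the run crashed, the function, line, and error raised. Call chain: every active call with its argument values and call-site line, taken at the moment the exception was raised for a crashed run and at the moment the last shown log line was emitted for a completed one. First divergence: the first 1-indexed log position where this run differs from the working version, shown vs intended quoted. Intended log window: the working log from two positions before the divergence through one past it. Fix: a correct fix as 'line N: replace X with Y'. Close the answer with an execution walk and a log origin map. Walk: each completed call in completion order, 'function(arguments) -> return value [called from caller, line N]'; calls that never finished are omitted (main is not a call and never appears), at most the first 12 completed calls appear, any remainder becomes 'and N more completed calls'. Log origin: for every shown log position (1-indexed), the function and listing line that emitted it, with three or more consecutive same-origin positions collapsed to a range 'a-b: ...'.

Answer: the defect is in bind_quota at line 9.
Key fact: No log line changed; the fault shows up purely in the output.
Call chain: main.
First divergence: none; the two logs match at every position.
Execution walk:
  bind_quota([11, 7, 4, 11, 7]) -> 7  [called from collect_span, line 14]
  resolve_slot(-1, 16) -> 16  [called from resolve_slot, line 4]
  resolve_slot(1, 15) -> 16  [called from resolve_slot, line 4]
  resolve_slot(3, 12) -> 16  [called from resolve_slot, line 4]
  resolve_slot(5, 7) -> 16  [called from resolve_slot, line 4]
  resolve_slot(7, 0) -> 16  [called from collect_span, line 16]
  collect_span([11, 7, 4, 11, 7]) -> 16  [called from main, line 22]
Log line origins:
  1: logged in main at line 21
A correct fix: line 9: replace `!=` with `>`.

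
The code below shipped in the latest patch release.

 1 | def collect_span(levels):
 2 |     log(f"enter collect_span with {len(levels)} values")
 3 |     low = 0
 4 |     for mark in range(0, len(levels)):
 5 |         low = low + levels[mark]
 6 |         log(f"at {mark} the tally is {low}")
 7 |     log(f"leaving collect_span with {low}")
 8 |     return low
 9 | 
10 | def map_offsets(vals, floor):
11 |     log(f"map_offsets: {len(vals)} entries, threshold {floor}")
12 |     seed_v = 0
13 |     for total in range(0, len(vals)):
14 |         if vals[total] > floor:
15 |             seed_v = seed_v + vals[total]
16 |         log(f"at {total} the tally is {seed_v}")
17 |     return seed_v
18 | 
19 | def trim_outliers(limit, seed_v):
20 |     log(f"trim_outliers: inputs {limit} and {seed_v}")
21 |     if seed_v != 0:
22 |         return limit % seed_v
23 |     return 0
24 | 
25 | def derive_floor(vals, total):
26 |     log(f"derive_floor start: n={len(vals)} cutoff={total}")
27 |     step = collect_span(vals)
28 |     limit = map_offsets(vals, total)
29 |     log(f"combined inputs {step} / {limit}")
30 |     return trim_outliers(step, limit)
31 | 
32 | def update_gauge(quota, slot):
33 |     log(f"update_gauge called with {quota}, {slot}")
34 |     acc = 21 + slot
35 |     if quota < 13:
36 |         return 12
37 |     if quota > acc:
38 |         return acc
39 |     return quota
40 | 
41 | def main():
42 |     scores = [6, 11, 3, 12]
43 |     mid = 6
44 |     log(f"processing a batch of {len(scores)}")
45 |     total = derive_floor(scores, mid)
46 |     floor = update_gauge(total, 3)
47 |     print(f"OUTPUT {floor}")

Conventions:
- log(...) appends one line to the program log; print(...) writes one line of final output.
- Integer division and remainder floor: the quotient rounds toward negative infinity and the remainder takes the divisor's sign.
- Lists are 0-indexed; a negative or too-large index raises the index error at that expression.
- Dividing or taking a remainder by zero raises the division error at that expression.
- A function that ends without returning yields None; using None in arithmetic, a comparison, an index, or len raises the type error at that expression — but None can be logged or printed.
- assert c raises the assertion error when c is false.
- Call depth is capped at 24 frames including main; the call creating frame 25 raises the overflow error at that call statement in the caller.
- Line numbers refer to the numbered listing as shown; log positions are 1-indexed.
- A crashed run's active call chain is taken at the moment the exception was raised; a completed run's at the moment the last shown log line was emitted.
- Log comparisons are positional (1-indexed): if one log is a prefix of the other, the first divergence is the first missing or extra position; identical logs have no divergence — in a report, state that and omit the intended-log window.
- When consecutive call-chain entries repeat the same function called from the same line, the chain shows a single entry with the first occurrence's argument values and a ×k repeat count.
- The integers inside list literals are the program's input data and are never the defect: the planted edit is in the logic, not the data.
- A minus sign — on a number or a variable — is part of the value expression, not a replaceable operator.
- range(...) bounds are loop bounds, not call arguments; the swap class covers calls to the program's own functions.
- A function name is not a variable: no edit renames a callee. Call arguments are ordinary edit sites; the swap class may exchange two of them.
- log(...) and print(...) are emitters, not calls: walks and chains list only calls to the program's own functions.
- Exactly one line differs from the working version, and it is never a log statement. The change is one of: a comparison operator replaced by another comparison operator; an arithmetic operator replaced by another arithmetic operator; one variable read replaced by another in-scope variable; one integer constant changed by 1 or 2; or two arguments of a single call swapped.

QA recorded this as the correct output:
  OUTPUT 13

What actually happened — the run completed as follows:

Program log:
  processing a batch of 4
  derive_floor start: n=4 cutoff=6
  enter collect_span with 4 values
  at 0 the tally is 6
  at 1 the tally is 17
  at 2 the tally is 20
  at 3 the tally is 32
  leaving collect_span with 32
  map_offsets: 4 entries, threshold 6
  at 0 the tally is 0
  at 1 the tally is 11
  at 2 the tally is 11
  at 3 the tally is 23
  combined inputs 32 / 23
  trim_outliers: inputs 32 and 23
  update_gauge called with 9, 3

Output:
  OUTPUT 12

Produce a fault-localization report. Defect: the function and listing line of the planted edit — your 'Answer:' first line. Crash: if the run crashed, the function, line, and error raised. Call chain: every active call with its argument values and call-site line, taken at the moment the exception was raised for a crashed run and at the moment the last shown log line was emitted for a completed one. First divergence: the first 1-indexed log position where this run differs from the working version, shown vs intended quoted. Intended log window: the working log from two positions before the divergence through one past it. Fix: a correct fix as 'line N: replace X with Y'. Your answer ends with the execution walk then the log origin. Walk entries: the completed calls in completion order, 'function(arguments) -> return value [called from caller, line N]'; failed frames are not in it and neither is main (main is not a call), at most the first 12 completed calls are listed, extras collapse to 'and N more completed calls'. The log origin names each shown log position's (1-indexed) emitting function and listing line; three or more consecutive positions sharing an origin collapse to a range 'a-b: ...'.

Answer: the defect is in update_gauge at line 36.
Key fact: Nothing in the log betrays the bug — only the output does.
Call chain: main -> update_gauge(9, 3) (called at line 46).
First divergence: there is none — every log position agrees.
Execution walk:
  collect_span([6, 11, 3, 12]) -> 32  [called from derive_floor, line 27]
  map_offsets([6, 11, 3, 12], 6) -> 23  [called from derive_floor, line 28]
  trim_outliers(32, 23) -> 9  [called from derive_floor, line 30]
  derive_floor([6, 11, 3, 12], 6) -> 9  [called from main, line 45]
  update_gauge(9, 3) -> 12  [called from main, line 46]
Log origin:
  1: from main, line 44
  2: from derive_floor, line 26
  3: from collect_span, line 2
  4-7: from collect_span, line 6
  8: from collect_span, line 7
  9: from map_offsets, line 11
  10-13: from map_offsets, line 16
  14: from derive_floor, line 29
  15: from trim_outliers, line 20
  16: from update_gauge, line 33
A correct fix: line 36: replace `12` with `13`.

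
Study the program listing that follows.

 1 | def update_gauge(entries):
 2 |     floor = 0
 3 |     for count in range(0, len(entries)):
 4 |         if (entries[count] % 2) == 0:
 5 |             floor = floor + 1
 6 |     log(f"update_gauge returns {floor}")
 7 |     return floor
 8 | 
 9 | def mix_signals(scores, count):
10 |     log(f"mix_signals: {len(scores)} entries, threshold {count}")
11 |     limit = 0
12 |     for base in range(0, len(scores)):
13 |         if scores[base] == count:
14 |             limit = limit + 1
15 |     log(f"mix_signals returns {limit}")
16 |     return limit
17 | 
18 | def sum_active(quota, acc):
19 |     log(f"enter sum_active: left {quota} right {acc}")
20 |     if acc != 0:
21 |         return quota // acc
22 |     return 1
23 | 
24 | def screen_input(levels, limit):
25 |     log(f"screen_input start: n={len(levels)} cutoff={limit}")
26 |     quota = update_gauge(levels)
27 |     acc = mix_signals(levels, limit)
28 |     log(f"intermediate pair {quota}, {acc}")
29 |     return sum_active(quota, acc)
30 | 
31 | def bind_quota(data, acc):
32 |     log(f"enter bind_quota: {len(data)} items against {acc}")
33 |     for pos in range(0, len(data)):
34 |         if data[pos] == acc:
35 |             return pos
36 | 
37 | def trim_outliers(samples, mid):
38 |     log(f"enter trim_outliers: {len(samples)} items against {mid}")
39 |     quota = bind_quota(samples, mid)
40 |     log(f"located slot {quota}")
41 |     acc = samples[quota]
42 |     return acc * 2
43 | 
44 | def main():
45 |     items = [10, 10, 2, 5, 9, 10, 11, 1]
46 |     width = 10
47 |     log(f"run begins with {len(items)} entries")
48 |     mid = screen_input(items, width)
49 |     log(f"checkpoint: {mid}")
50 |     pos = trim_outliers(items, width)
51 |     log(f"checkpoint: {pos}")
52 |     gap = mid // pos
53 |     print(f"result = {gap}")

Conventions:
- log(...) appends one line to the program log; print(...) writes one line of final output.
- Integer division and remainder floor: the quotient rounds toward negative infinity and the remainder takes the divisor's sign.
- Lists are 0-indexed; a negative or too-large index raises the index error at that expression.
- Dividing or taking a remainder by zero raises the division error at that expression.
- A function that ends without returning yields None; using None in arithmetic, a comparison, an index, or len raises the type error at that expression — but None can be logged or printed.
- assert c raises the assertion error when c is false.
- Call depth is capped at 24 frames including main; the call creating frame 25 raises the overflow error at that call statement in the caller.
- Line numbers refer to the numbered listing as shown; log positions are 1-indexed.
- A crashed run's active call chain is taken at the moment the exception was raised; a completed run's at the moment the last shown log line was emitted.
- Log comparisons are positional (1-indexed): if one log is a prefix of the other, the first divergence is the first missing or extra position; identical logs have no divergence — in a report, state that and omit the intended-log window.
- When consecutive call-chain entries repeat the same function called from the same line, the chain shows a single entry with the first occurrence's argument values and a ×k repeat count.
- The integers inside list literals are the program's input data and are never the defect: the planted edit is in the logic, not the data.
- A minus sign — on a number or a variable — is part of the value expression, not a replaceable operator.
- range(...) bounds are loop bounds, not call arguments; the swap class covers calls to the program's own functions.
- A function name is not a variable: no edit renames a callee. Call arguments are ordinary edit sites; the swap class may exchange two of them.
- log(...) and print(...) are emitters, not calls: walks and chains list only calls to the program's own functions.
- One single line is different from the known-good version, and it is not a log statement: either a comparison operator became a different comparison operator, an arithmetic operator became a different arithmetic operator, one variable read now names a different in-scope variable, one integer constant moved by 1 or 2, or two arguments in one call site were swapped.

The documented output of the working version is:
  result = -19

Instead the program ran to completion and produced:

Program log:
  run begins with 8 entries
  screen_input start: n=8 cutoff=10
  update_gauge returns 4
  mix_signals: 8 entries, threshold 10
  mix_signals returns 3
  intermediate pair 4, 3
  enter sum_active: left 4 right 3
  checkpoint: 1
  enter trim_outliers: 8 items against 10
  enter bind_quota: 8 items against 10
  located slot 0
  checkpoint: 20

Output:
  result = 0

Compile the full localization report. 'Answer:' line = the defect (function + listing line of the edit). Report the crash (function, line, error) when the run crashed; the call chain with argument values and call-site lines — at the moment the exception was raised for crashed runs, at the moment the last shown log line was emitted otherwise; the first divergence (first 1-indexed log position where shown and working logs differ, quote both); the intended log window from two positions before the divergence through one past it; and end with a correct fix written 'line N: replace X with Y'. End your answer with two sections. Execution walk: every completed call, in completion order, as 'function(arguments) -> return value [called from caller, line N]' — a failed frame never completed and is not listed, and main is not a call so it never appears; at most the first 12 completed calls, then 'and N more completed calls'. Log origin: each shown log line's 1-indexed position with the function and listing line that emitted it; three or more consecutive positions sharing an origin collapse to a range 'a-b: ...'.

Answer: the defect is in main at line 52.
Key observation: The logs agree in full; only the final output differs.
Call chain: main.
First divergence: none; the two logs match at every position.
Execution walk:
  update_gauge([10, 10, 2, 5, 9, 10, 11, 1]) -> 4  [called from screen_input, line 26]
  mix_signals([10, 10, 2, 5, 9, 10, 11, 1], 10) -> 3  [called from screen_input, line 27]
  sum_active(4, 3) -> 1  [called from screen_input, line 29]
  screen_input([10, 10, 2, 5, 9, 10, 11, 1], 10) -> 1  [called from main, line 48]
  bind_quota([10, 10, 2, 5, 9, 10, 11, 1], 10) -> 0  [called from trim_outliers, line 39]
  trim_outliers([10, 10, 2, 5, 9, 10, 11, 1], 10) -> 20  [called from main, line 50]
Origin of each log line:
  1: logged in main at line 47
  2: logged in screen_input at line 25
  3: logged in update_gauge at line 6
  4: logged in mix_signals at line 10
  5: logged in mix_signals at line 15
  6: logged in screen_input at line 28
  7: logged in sum_active at line 19
  8: logged in main at line 49
  9: logged in trim_outliers at line 38
  10: logged in bind_quota at line 32
  11: logged in trim_outliers at line 40
  12: logged in main at line 51
A correct fix: line 52: replace `//` with `-`.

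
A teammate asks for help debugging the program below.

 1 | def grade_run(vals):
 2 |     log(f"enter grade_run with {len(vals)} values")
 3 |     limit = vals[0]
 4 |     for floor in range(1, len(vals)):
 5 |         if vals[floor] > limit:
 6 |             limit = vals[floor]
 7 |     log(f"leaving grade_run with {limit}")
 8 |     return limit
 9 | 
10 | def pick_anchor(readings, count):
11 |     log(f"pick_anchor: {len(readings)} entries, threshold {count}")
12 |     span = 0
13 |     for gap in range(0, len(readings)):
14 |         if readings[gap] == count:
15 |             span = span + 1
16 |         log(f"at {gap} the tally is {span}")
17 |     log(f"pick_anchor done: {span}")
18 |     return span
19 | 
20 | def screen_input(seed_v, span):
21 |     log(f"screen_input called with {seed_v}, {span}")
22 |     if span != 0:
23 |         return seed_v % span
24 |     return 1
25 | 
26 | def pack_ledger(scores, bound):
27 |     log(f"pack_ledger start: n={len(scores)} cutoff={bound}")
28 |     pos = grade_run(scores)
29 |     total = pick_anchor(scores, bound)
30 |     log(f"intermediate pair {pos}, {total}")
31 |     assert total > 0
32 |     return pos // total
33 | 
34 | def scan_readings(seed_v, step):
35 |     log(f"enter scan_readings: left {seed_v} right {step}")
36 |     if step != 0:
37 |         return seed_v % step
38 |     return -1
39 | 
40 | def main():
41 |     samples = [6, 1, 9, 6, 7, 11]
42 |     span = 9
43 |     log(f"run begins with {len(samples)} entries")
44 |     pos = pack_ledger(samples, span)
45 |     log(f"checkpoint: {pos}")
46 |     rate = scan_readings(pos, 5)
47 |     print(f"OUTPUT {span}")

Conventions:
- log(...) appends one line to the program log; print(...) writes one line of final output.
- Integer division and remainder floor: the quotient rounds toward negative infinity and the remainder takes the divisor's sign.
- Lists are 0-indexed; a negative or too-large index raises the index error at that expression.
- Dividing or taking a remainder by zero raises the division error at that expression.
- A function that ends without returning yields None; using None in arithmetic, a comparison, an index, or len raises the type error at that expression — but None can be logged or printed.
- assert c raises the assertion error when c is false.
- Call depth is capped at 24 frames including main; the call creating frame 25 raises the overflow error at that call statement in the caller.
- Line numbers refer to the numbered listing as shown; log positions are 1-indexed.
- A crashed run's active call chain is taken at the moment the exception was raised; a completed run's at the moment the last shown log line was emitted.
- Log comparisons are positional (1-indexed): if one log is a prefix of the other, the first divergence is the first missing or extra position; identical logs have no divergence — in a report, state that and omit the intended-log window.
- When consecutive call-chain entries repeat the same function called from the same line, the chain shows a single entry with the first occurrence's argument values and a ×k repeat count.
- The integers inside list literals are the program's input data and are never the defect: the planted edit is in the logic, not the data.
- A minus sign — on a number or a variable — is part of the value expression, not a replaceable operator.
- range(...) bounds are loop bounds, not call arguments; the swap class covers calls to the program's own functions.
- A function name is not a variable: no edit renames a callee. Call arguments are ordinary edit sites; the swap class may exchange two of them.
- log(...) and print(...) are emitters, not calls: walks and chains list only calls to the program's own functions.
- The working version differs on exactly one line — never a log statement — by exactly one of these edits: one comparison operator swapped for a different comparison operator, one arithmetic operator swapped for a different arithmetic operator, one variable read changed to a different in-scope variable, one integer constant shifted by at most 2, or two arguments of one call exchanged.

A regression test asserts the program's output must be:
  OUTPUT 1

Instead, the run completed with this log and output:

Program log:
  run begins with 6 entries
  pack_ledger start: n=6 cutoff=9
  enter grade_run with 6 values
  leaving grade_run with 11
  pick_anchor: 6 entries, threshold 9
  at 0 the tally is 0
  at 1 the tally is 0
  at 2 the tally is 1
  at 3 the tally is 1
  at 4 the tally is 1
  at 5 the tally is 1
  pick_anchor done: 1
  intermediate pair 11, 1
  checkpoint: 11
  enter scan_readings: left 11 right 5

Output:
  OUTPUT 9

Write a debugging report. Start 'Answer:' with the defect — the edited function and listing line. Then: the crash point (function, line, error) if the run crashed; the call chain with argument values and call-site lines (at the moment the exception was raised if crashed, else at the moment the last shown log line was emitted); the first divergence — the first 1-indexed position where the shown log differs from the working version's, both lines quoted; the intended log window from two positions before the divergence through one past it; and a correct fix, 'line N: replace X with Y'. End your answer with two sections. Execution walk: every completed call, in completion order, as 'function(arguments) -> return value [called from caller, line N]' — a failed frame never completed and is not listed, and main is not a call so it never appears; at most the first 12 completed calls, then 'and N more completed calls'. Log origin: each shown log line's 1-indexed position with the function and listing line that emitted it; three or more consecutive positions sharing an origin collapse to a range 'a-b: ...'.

Answer: the defect is in main at line 47.
The tell: Log streams are identical — the defect surfaces only in the printed output.
Call chain: main -> scan_readings(11, 5) (called at line 46).
First divergence: none; the two logs match at every position.
Execution walk:
  grade_run([6, 1, 9, 6, 7, 11]) -> 11  [called from pack_ledger, line 28]
  pick_anchor([6, 1, 9, 6, 7, 11], 9) -> 1  [called from pack_ledger, line 29]
  pack_ledger([6, 1, 9, 6, 7, 11], 9) -> 11  [called from main, line 44]
  scan_readings(11, 5) -> 1  [called from main, line 46]
Log origins:
  1: from main, line 43
  2: from pack_ledger, line 27
  3: from grade_run, line 2
  4: from grade_run, line 7
  5: from pick_anchor, line 11
  6-11: from pick_anchor, line 16
  12: from pick_anchor, line 17
  13: from pack_ledger, line 30
  14: from main, line 45
  15: from scan_readings, line 35
A correct fix: line 47: replace `span` with `rate`.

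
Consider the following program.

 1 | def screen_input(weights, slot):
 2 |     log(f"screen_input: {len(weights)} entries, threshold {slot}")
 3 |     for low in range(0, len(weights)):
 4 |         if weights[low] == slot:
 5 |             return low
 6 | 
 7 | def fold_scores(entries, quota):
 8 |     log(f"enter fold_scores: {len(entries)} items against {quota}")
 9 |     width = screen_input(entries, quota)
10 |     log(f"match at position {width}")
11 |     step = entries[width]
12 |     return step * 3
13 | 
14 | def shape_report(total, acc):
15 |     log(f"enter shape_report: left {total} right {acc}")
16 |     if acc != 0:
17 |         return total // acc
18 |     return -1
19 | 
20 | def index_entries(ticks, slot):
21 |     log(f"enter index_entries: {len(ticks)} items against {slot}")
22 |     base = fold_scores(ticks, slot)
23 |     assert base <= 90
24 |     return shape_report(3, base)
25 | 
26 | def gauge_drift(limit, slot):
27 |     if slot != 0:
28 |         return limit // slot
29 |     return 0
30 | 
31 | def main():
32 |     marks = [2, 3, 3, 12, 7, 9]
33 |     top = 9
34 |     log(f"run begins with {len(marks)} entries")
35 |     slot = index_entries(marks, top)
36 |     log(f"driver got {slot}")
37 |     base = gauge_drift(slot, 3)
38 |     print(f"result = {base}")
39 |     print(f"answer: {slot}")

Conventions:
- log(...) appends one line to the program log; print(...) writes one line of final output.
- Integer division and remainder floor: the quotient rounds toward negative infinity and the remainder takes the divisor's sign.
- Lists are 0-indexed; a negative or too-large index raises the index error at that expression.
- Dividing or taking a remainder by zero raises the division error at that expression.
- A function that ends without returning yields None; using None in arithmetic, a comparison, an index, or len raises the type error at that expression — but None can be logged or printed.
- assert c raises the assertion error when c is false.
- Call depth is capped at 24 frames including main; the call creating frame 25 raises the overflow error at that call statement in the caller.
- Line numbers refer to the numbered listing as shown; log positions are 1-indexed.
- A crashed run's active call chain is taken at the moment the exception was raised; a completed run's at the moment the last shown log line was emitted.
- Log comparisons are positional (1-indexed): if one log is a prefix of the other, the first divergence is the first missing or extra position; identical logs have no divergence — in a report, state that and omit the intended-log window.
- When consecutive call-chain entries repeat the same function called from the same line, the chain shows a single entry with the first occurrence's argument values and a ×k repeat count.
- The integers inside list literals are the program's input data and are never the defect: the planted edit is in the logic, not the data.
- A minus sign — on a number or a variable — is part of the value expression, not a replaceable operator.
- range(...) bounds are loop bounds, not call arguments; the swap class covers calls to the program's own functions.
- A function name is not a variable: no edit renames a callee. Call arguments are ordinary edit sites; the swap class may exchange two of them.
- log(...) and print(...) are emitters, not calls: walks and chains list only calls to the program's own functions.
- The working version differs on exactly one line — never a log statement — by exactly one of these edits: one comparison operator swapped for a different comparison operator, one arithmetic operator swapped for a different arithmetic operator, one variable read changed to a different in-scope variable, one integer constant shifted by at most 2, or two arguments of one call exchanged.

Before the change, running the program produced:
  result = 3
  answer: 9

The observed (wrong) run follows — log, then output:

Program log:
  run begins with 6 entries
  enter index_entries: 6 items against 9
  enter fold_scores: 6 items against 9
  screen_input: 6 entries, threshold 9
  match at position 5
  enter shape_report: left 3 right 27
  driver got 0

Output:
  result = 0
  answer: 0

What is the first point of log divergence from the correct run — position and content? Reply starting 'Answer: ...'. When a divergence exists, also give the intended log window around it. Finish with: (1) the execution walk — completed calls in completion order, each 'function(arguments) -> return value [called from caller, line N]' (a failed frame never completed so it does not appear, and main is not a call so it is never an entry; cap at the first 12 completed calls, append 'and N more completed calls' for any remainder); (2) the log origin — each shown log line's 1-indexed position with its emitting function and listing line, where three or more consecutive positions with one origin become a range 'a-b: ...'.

Answer: position 6; shown 'enter shape_report: left 3 right 27' vs intended 'enter shape_report: left 27 right 3'.
Intended log window:
  4: screen_input: 6 entries, threshold 9
  5: match at position 5
  6: enter shape_report: left 27 right 3
  7: driver got 9
Execution walk:
  screen_input([2, 3, 3, 12, 7, 9], 9) -> 5  [called from fold_scores, line 9]
  fold_scores([2, 3, 3, 12, 7, 9], 9) -> 27  [called from index_entries, line 22]
  shape_report(3, 27) -> 0  [called from index_entries, line 24]
  index_entries([2, 3, 3, 12, 7, 9], 9) -> 0  [called from main, line 35]
  gauge_drift(0, 3) -> 0  [called from main, line 37]
Log origin:
  1: emitted by main (line 34)
  2: emitted by index_entries (line 21)
  3: emitted by fold_scores (line 8)
  4: emitted by screen_input (line 2)
  5: emitted by fold_scores (line 10)
  6: emitted by shape_report (line 15)
  7: emitted by main (line 36)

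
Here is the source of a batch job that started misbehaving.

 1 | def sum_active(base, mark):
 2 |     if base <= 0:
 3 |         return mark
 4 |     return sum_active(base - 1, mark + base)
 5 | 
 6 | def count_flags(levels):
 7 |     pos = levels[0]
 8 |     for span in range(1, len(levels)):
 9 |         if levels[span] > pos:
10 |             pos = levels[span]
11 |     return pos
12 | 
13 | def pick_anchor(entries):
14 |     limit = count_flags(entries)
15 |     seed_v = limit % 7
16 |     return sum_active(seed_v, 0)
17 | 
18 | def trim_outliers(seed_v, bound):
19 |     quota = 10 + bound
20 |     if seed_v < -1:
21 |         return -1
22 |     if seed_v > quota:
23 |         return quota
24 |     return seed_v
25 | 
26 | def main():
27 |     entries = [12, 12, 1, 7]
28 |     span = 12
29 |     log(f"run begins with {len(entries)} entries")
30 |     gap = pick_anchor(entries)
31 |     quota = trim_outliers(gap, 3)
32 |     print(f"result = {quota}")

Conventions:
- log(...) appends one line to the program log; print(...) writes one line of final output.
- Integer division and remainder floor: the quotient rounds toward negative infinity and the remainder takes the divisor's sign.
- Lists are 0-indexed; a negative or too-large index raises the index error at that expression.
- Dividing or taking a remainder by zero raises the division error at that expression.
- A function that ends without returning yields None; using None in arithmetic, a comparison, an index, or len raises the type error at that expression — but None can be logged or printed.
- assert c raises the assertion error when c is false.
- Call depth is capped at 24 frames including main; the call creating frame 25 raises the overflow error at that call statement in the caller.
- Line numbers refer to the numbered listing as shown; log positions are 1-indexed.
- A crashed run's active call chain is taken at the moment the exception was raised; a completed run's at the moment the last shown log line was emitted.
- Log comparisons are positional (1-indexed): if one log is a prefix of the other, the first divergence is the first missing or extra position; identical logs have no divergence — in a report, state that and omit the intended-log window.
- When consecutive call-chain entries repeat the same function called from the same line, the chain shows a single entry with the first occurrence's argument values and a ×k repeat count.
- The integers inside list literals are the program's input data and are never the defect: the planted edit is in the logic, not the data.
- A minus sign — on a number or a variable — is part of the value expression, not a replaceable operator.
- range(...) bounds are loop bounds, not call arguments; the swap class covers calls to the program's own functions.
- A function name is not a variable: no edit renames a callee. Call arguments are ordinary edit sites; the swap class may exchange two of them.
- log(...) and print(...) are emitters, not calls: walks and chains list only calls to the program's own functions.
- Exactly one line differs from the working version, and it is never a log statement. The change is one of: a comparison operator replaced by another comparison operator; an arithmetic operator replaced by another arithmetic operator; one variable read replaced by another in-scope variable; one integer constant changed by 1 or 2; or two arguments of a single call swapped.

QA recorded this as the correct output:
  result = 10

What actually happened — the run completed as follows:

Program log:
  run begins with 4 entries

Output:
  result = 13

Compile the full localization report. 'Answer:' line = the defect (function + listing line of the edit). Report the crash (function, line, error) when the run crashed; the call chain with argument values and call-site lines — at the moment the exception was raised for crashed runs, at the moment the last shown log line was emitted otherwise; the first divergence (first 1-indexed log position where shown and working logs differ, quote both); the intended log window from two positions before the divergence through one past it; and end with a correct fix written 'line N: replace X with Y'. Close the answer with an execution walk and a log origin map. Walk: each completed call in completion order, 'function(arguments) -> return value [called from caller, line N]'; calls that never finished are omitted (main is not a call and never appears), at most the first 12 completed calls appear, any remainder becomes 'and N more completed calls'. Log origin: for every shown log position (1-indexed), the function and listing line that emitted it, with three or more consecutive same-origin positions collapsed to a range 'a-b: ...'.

Answer: the defect is in pick_anchor at line 15.
Key fact: No log line changed; the fault shows up purely in the output.
Call chain: main.
First divergence: none — the logs agree in full.
Execution walk:
  count_flags([12, 12, 1, 7]) -> 12  [called from pick_anchor, line 14]
  sum_active(0, 15) -> 15  [called from sum_active, line 4]
  sum_active(1, 14) -> 15  [called from sum_active, line 4]
  sum_active(2, 12) -> 15  [called from sum_active, line 4]
  sum_active(3, 9) -> 15  [called from sum_active, line 4]
  sum_active(4, 5) -> 15  [called from sum_active, line 4]
  sum_active(5, 0) -> 15  [called from pick_anchor, line 16]
  pick_anchor([12, 12, 1, 7]) -> 15  [called from main, line 30]
  trim_outliers(15, 3) -> 13  [called from main, line 31]
Origin of each log line:
  1: from main, line 29
A correct fix: line 15: replace `7` with `8`.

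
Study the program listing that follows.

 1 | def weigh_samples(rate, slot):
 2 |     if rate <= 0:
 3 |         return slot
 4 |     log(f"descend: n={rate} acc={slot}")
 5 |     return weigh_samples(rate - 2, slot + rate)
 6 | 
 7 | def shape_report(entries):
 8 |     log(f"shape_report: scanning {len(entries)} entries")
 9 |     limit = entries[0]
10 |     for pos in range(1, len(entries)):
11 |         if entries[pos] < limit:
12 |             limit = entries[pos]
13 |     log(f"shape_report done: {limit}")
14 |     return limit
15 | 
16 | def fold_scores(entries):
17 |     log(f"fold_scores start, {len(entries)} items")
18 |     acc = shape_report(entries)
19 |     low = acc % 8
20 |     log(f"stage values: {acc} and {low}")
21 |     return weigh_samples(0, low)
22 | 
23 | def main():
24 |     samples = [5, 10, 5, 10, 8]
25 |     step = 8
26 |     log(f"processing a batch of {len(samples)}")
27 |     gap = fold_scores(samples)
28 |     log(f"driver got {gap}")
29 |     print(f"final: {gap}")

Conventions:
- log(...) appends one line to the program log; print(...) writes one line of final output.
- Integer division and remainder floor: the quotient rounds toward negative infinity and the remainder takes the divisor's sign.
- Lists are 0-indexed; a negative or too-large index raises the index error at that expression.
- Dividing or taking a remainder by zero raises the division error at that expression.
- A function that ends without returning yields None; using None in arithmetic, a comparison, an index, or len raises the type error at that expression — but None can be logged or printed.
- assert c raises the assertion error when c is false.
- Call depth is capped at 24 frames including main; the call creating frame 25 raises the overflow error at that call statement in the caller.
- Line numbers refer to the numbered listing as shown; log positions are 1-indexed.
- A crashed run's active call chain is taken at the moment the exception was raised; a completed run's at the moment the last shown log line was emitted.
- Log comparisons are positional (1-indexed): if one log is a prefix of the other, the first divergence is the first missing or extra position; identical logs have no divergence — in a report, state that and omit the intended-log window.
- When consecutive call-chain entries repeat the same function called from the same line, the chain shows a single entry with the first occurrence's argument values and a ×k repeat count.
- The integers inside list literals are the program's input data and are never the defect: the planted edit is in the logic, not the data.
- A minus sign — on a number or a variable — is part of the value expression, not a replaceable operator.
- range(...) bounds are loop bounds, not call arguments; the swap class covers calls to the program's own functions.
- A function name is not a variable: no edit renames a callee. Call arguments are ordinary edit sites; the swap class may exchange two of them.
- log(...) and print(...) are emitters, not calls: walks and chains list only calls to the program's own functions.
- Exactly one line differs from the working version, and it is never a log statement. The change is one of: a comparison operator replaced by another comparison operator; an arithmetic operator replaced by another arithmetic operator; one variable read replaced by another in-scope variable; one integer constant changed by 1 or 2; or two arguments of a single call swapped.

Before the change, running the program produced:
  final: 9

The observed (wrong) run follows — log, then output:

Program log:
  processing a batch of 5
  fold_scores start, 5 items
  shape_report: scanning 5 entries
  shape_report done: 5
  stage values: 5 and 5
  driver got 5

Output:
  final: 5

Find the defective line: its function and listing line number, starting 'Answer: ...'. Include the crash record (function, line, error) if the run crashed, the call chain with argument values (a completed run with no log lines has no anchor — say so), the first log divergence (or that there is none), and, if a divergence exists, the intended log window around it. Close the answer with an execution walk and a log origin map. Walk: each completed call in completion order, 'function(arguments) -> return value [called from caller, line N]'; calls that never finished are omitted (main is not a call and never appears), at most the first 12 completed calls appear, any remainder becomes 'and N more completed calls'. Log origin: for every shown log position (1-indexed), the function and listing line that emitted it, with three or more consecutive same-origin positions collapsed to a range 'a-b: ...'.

Answer: the defect is in fold_scores at line 21.
Core observation: The log first diverges at position 6: the faulty run prints 'driver got 5' where the working version prints 'descend: n=5 acc=0'.
Call chain: main.
First divergence: position 6 — the shown line 'driver got 5' should read 'descend: n=5 acc=0'.
Intended log window:
  4: shape_report done: 5
  5: stage values: 5 and 5
  6: descend: n=5 acc=0
  7: descend: n=3 acc=5
Execution walk:
  shape_report([5, 10, 5, 10, 8]) -> 5  [called from fold_scores, line 18]
  weigh_samples(0, 5) -> 5  [called from fold_scores, line 21]
  fold_scores([5, 10, 5, 10, 8]) -> 5  [called from main, line 27]
Log origins:
  1: logged in main at line 26
  2: logged in fold_scores at line 17
  3: logged in shape_report at line 8
  4: logged in shape_report at line 13
  5: logged in fold_scores at line 20
  6: logged in main at line 28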